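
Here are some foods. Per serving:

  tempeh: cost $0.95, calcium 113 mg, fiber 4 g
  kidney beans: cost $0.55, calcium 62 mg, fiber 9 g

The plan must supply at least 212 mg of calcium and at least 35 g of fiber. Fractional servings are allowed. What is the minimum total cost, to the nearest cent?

$2.14

Two binding constraints pin down two serving amounts, so the optimal mix uses at most two foods. The candidates are each food alone (scaled to the tighter of calcium/fiber) and each pair with both constraints tight.
tempeh only: max(212/113, 35/4) = 8.75 servings → $8.31.
kidney beans only: max(212/62, 35/9) = 3.889 servings → $2.14.
tempeh + kidney beans with both targets exact would need a negative amount; discard.
Cheapest feasible corner: $2.14.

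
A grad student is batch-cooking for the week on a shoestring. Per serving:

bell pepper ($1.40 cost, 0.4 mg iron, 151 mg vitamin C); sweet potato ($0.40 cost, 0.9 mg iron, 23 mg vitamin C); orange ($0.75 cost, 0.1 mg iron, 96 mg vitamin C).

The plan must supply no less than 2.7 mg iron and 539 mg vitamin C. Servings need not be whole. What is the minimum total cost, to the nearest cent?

bell pepper only: max(2.7/0.4, 539/151) = 6.75 servings → $9.45.
sweet potato only: max(2.7/0.9, 539/23) = 23.43 servings → $9.37.
orange only: max(2.7/0.1, 539/96) = 27 servings → $20.25.
bell pepper + sweet potato with both tight: 3.339 servings and 1.516 servings → $5.28.
bell pepper + orange with both targets exact would need a negative amount; discard.
sweet potato + orange with both tight: 2.441 servings and 5.03 servings → $4.75.
So the least-cost plan costs $4.75.

$4.75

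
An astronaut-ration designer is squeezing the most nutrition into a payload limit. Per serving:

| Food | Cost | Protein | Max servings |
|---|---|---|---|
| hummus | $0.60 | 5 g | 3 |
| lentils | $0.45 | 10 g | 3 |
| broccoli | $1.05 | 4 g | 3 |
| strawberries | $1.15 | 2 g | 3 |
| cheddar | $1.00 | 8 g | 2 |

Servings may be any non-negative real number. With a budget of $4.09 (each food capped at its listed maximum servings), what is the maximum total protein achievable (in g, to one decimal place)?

52.5 g

Protein per dollar: lentils 22.22, hummus 8.333, cheddar 8, broccoli 3.81, strawberries 1.739.
Take 3 servings of lentils: spends $1.35, +30.0 g protein (running total 30.0 g).
Take 3 servings of hummus: spends $1.80, +15.0 g protein (running total 45.0 g).
Take 0.94 servings of cheddar: spends $0.94, +7.5 g protein (running total 52.5 g).
Filling greedily by protein-per-dollar is optimal for one linear limit, giving 52.5 g.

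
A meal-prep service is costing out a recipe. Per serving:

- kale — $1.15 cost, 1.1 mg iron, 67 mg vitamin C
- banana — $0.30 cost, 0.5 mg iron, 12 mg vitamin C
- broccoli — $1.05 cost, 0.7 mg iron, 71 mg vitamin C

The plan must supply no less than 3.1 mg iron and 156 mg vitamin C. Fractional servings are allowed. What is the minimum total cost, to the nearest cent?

A basic optimal solution has at most two foods positive. Try each food alone and each pair with both targets met exactly.
kale only: max(3.1/1.1, 156/67) = 2.818 servings → $3.24.
banana only: max(3.1/0.5, 156/12) = 13 servings → $3.90.
broccoli only: max(3.1/0.7, 156/71) = 4.429 servings → $4.65.
kale + banana with both tight: 2.01 servings and 1.778 servings → $2.84.
kale + broccoli: the both-tight solution has a negative serving — not a feasible corner.
banana + broccoli with both tight: 4.092 servings and 1.506 servings → $2.81.
The minimum over all feasible corners is $2.81.

$2.81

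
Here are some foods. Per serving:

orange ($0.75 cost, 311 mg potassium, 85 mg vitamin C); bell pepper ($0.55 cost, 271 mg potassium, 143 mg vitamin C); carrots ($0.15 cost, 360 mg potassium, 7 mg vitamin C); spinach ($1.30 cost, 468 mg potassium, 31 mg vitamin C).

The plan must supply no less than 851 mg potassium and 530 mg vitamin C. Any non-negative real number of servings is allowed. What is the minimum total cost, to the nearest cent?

orange only: max(851/311, 530/85) = 6.235 servings → $4.68.
bell pepper only: max(851/271, 530/143) = 3.706 servings → $2.04.
carrots only: max(851/360, 530/7) = 75.71 servings → $11.36.
spinach only: max(851/468, 530/31) = 17.1 servings → $22.23.
orange + bell pepper: the both-tight solution has a negative serving — not a feasible corner.
orange + carrots: intersection lies outside the first quadrant.
orange + spinach with both targets exact would need a negative amount; discard.
bell pepper + carrots: intersection lies outside the first quadrant.
bell pepper + spinach: intersection lies outside the first quadrant.
carrots + spinach: intersection lies outside the first quadrant.
So the least-cost plan costs $2.04.

$2.04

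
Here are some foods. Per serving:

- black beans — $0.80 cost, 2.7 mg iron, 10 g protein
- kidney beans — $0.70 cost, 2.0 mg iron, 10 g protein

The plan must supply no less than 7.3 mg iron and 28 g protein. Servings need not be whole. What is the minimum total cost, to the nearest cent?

$2.20

Minimising a linear cost over {iron ≥ 7.3, protein ≥ 28, servings ≥ 0} — the optimum is at a vertex, using one or two foods.
black beans only: max(7.3/2.7, 28/10) = 2.8 servings → $2.24.
kidney beans only: max(7.3/2.0, 28/10) = 3.65 servings → $2.56.
black beans + kidney beans with both tight: 2.429 servings and 0.3714 servings → $2.20.
Cheapest feasible corner: $2.20.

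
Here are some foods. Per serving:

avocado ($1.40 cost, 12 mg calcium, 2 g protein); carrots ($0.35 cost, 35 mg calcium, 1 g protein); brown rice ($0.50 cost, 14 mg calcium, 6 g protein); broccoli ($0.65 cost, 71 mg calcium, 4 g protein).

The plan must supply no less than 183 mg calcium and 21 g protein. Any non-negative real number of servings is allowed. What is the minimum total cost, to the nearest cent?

This is a tiny linear program; its minimum lies at a vertex of the feasible set. List the vertices and price them.
avocado only: max(183/12, 21/2) = 15.25 servings → $21.35.
carrots only: max(183/35, 21/1) = 21 servings → $7.35.
brown rice only: max(183/14, 21/6) = 13.07 servings → $6.54.
broccoli only: max(183/71, 21/4) = 5.25 servings → $3.41.
avocado + carrots with both tight: 9.517 servings and 1.966 servings → $14.01.
avocado + brown rice: intersection lies outside the first quadrant.
avocado + broccoli with both tight: 8.074 servings and 1.213 servings → $12.09.
carrots + brown rice with both tight: 4.102 servings and 2.816 servings → $2.84.
carrots + broccoli: the both-tight solution has a negative serving — not a feasible corner.
brown rice + broccoli with both tight: 2.051 servings and 2.173 servings → $2.44.
So the least-cost plan costs $2.44.

$2.44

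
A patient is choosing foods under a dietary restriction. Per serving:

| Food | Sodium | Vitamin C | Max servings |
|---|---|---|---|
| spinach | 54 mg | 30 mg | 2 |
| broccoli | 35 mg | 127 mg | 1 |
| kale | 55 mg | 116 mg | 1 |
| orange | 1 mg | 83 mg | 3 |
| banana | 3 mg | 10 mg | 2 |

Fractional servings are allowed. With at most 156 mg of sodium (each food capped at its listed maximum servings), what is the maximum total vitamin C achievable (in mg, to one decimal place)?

543.7 mg

Vitamin C per mg sodium: orange 83, broccoli 3.629, banana 3.333, kale 2.109, spinach 0.5556.
Take 3 servings of orange: uses 3 mg sodium, +249.0 mg vitamin C (running total 249.0 mg).
Take 1 serving of broccoli: uses 35 mg sodium, +127.0 mg vitamin C (running total 376.0 mg).
Take 2 servings of banana: uses 6 mg sodium, +20.0 mg vitamin C (running total 396.0 mg).
Take 1 serving of kale: uses 55 mg sodium, +116.0 mg vitamin C (running total 512.0 mg).
Take 1.056 servings of spinach: uses 57 mg sodium, +31.7 mg vitamin C (running total 543.7 mg).
Filling greedily by vitamin C-per-mg sodium is optimal for one linear limit, giving 543.7 mg.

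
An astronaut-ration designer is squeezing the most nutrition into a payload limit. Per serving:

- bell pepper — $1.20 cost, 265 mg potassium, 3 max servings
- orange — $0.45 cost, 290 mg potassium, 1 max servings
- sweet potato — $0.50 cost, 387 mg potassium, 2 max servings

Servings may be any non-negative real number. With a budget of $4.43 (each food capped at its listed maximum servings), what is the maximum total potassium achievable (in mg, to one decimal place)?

Potassium per dollar: sweet potato 774, orange 644.4, bell pepper 220.8.
Take 2 servings of sweet potato: spends $1.00, +774.0 mg potassium (running total 774.0 mg).
Take 1 serving of orange: spends $0.45, +290.0 mg potassium (running total 1064.0 mg).
Take 2.483 servings of bell pepper: spends $2.98, +658.1 mg potassium (running total 1722.1 mg).
Greedy by best ratio exhausts the cost allowance optimally: 1722.1 mg.

1722.1 mg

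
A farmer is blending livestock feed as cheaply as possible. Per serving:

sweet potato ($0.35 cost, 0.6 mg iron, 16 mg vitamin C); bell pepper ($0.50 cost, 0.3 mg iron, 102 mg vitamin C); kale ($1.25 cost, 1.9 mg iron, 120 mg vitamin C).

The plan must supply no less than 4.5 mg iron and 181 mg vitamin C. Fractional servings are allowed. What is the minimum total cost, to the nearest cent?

$2.75

Two binding constraints pin down two serving amounts, so the optimal mix uses at most two foods. The candidates are each food alone (scaled to the tighter of iron/vitamin C) and each pair with both constraints tight.
sweet potato only: max(4.5/0.6, 181/16) = 11.31 servings → $3.96.
bell pepper only: max(4.5/0.3, 181/102) = 15 servings → $7.50.
kale only: max(4.5/1.9, 181/120) = 2.368 servings → $2.96.
sweet potato + bell pepper with both tight: 7.176 servings and 0.6489 servings → $2.84.
sweet potato + kale with both tight: 4.714 servings and 0.8798 servings → $2.75.
bell pepper + kale with both targets exact would need a negative amount; discard.
Cheapest feasible corner: $2.75.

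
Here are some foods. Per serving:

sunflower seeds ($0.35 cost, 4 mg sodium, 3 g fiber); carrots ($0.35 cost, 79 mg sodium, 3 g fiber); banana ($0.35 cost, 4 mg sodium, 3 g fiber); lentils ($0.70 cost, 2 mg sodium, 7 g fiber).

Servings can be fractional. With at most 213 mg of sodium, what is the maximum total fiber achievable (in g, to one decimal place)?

745.5 g

Fiber per mg sodium: lentils 3.5, sunflower seeds 0.75, banana 0.75, carrots 0.03797.
With no serving limits, spend the whole sodium allowance on lentils: 213 mg / 2 mg × 7 g = 745.5 g.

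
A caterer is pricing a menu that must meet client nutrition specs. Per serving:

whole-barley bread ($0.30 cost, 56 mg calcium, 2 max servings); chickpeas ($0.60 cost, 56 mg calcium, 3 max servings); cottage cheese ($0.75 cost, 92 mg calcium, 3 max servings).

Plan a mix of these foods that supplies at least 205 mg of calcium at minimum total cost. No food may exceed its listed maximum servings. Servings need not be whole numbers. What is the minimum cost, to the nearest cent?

Cost per mg of calcium: whole-barley bread $0.0054, cottage cheese $0.0082, chickpeas $0.0107.
Take 2 servings of whole-barley bread: +112.0 mg calcium for $0.60 (total $0.60, still need 93.0 mg).
Take 1.011 servings of cottage cheese: +93.0 mg calcium for $0.76 (total $1.36, still need 0.0 mg).
Greedy by cheapest-per-mg is optimal for a single linear constraint, so the minimum cost is $1.36.

$1.36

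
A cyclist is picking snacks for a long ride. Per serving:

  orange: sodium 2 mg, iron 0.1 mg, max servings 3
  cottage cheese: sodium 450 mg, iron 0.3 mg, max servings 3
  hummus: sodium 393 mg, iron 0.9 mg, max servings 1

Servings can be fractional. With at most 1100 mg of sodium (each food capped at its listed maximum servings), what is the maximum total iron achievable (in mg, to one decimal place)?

1.7 mg

Iron per mg sodium: orange 0.05, hummus 0.00229, cottage cheese 0.0006667.
Take 3 servings of orange: uses 6 mg sodium, +0.3 mg iron (running total 0.3 mg).
Take 1 serving of hummus: uses 393 mg sodium, +0.9 mg iron (running total 1.2 mg).
Take 1.558 servings of cottage cheese: uses 701 mg sodium, +0.5 mg iron (running total 1.7 mg).
Filling greedily by iron-per-mg sodium is optimal for one linear limit, giving 1.7 mg.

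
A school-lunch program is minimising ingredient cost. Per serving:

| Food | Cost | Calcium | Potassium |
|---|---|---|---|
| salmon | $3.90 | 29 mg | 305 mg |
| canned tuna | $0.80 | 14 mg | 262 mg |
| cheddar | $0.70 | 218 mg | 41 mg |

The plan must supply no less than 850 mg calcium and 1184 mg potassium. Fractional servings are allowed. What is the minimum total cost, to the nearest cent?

$5.71

Two binding constraints pin down two serving amounts, so the optimal mix uses at most two foods. The candidates are each food alone (scaled to the tighter of calcium/potassium) and each pair with both constraints tight.
salmon only: max(850/29, 1184/305) = 29.31 servings → $114.31.
canned tuna only: max(850/14, 1184/262) = 60.71 servings → $48.57.
cheddar only: max(850/218, 1184/41) = 28.88 servings → $20.21.
salmon + canned tuna: the both-tight solution has a negative serving — not a feasible corner.
salmon + cheddar with both tight: 3.419 servings and 3.444 servings → $15.74.
canned tuna + cheddar with both tight: 3.949 servings and 3.646 servings → $5.71.
Cheapest feasible corner: $5.71.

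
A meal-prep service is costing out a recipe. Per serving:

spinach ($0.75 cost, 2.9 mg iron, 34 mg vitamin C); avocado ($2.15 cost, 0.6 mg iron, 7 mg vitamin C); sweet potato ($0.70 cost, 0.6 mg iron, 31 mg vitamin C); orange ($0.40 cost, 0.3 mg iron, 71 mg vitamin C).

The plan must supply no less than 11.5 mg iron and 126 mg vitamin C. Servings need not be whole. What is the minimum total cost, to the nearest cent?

For a min-cost LP with two ≥-constraints, a basic feasible solution has at most two positive variables.
spinach only: max(11.5/2.9, 126/34) = 3.966 servings → $2.97.
avocado only: max(11.5/0.6, 126/7) = 19.17 servings → $41.21.
sweet potato only: max(11.5/0.6, 126/31) = 19.17 servings → $13.42.
orange only: max(11.5/0.3, 126/71) = 38.33 servings → $15.33.
spinach + avocado with both targets exact would need a negative amount; discard.
spinach + sweet potato: the both-tight solution has a negative serving — not a feasible corner.
spinach + orange: the both-tight solution has a negative serving — not a feasible corner.
avocado + sweet potato: the both-tight solution has a negative serving — not a feasible corner.
avocado + orange with both targets exact would need a negative amount; discard.
sweet potato + orange: the both-tight solution has a negative serving — not a feasible corner.
Cheapest feasible corner: $2.97.

$2.97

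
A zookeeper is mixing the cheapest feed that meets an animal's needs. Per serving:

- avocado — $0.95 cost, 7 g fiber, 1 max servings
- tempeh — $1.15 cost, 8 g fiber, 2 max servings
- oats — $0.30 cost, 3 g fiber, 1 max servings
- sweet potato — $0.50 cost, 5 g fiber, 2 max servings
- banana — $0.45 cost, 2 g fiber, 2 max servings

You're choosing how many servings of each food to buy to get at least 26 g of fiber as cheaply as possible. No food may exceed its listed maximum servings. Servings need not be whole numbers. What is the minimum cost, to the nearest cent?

Cost per g of fiber: oats $0.1000, sweet potato $0.1000, avocado $0.1357, tempeh $0.1437, banana $0.2250.
Take 1 serving of oats: +3.0 g fiber for $0.30 (total $0.30, still need 23.0 g).
Take 2 servings of sweet potato: +10.0 g fiber for $1.00 (total $1.30, still need 13.0 g).
Take 1 serving of avocado: +7.0 g fiber for $0.95 (total $2.25, still need 6.0 g).
Take 0.75 servings of tempeh: +6.0 g fiber for $0.86 (total $3.11, still need 0.0 g).
Greedy by cheapest-per-g is optimal for a single linear constraint, so the minimum cost is $3.11.

$3.11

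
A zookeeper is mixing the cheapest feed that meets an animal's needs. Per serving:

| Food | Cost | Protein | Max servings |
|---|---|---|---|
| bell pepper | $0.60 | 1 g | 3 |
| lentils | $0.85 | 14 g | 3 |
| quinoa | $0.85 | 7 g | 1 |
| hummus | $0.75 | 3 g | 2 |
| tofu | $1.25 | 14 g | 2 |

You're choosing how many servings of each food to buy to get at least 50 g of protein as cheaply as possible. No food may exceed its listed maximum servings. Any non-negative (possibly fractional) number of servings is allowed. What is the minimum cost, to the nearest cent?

Cost per g of protein: lentils $0.0607, tofu $0.0893, quinoa $0.1214, hummus $0.2500, bell pepper $0.6000.
Take 3 servings of lentils: +42.0 g protein for $2.55 (total $2.55, still need 8.0 g).
Take 0.5714 servings of tofu: +8.0 g protein for $0.71 (total $3.26, still need 0.0 g).
Filling from the cheapest source first is optimal under one linear minimum: $3.26.

$3.26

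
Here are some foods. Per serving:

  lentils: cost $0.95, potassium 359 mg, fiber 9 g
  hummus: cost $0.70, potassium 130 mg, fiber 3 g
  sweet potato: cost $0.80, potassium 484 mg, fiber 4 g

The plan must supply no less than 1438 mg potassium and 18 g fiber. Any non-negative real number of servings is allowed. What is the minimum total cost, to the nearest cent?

With two linear requirements the optimum uses one or two foods; enumerate the corners.
lentils only: max(1438/359, 18/9) = 4.006 servings → $3.81.
hummus only: max(1438/130, 18/3) = 11.06 servings → $7.74.
sweet potato only: max(1438/484, 18/4) = 4.5 servings → $3.60.
lentils + hummus with both targets exact would need a negative amount; discard.
lentils + sweet potato with both tight: 1.014 servings and 2.219 servings → $2.74.
hummus + sweet potato with both tight: 3.176 servings and 2.118 servings → $3.92.
So the least-cost plan costs $2.74.

$2.74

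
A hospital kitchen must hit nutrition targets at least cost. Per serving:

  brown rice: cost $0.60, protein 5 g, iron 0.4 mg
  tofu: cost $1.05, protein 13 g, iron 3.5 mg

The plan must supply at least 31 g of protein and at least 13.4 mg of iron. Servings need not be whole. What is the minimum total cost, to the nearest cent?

brown rice only: max(31/5, 13.4/0.4) = 33.5 servings → $20.10.
tofu only: max(31/13, 13.4/3.5) = 3.829 servings → $4.02.
brown rice + tofu: the both-tight solution has a negative serving — not a feasible corner.
The minimum over all feasible corners is $4.02.

$4.02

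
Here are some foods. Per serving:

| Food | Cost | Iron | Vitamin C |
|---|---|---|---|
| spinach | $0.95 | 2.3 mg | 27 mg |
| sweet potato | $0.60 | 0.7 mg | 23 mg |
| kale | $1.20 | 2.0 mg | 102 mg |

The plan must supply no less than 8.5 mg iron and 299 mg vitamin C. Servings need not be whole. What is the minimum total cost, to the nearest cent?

$4.46

Two binding constraints pin down two serving amounts, so the optimal mix uses at most two foods. The candidates are each food alone (scaled to the tighter of iron/vitamin C) and each pair with both constraints tight.
spinach only: max(8.5/2.3, 299/27) = 11.07 servings → $10.52.
sweet potato only: max(8.5/0.7, 299/23) = 13 servings → $7.80.
kale only: max(8.5/2.0, 299/102) = 4.25 servings → $5.10.
spinach + sweet potato: intersection lies outside the first quadrant.
spinach + kale with both tight: 1.489 servings and 2.537 servings → $4.46.
sweet potato + kale with both tight: 10.59 servings and 0.5433 servings → $7.01.
So the least-cost plan costs $4.46.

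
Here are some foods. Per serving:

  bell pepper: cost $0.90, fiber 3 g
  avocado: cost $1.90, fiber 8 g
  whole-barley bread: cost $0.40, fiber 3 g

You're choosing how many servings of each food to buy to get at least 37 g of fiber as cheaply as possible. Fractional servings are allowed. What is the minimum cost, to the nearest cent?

Cost per g of fiber: whole-barley bread $0.1333, avocado $0.2375, bell pepper $0.3000.
With no serving limits, use only whole-barley bread: 37 g / 3 g = 12.33 servings × $0.40 = $4.93.

$4.93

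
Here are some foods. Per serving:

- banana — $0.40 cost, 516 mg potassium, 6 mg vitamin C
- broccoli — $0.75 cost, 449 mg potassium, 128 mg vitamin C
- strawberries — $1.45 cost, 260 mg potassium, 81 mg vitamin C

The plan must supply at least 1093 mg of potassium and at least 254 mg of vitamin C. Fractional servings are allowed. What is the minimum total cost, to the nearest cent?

$1.64

banana only: max(1093/516, 254/6) = 42.33 servings → $16.93.
broccoli only: max(1093/449, 254/128) = 2.434 servings → $1.83.
strawberries only: max(1093/260, 254/81) = 4.204 servings → $6.10.
banana + broccoli with both tight: 0.4082 servings and 1.965 servings → $1.64.
banana + strawberries with both tight: 0.559 servings and 3.094 servings → $4.71.
broccoli + strawberries: intersection lies outside the first quadrant.
So the least-cost plan costs $1.64.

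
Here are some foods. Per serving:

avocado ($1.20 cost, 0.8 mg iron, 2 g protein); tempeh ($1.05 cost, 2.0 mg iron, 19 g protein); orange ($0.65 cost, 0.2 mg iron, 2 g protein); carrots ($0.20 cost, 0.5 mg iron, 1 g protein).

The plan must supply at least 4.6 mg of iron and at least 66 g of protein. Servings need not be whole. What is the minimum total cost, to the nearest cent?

$3.65

avocado only: max(4.6/0.8, 66/2) = 33 servings → $39.60.
tempeh only: max(4.6/2.0, 66/19) = 3.474 servings → $3.65.
orange only: max(4.6/0.2, 66/2) = 33 servings → $21.45.
carrots only: max(4.6/0.5, 66/1) = 66 servings → $13.20.
avocado + tempeh with both targets exact would need a negative amount; discard.
avocado + orange: the both-tight solution has a negative serving — not a feasible corner.
avocado + carrots: the both-tight solution has a negative serving — not a feasible corner.
tempeh + orange with both targets exact would need a negative amount; discard.
tempeh + carrots with both targets exact would need a negative amount; discard.
orange + carrots with both targets exact would need a negative amount; discard.
The minimum over all feasible corners is $3.65.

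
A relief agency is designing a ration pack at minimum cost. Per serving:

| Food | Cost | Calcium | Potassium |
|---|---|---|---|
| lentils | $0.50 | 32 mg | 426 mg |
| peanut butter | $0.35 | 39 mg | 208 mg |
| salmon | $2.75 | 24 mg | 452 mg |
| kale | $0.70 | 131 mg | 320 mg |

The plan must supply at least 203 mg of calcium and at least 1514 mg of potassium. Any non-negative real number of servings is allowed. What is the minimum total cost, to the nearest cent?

For a min-cost LP with two ≥-constraints, a basic feasible solution has at most two positive variables.
lentils only: max(203/32, 1514/426) = 6.344 servings → $3.17.
peanut butter only: max(203/39, 1514/208) = 7.279 servings → $2.55.
salmon only: max(203/24, 1514/452) = 8.458 servings → $23.26.
kale only: max(203/131, 1514/320) = 4.731 servings → $3.31.
lentils + peanut butter with both tight: 1.689 servings and 3.819 servings → $2.18.
lentils + salmon: the both-tight solution has a negative serving — not a feasible corner.
lentils + kale with both tight: 2.927 servings and 0.8346 servings → $2.05.
peanut butter + salmon with both tight: 4.386 servings and 1.331 servings → $5.20.
peanut butter + kale with both targets exact would need a negative amount; discard.
salmon + kale with both tight: 2.588 servings and 1.075 servings → $7.87.
Cheapest feasible corner: $2.05.

$2.05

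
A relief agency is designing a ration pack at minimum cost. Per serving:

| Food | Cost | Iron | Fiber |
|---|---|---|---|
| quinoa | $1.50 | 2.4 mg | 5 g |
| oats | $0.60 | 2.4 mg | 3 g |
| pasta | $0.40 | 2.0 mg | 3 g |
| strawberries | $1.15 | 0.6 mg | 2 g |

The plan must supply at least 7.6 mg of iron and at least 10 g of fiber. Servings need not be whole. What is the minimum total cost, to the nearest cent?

$1.52

quinoa only: max(7.6/2.4, 10/5) = 3.167 servings → $4.75.
oats only: max(7.6/2.4, 10/3) = 3.333 servings → $2.00.
pasta only: max(7.6/2.0, 10/3) = 3.8 servings → $1.52.
strawberries only: max(7.6/0.6, 10/2) = 12.67 servings → $14.57.
quinoa + oats with both tight: 0.25 servings and 2.917 servings → $2.12.
quinoa + pasta: intersection lies outside the first quadrant.
quinoa + strawberries: intersection lies outside the first quadrant.
oats + pasta with both tight: 2.333 servings and 1 serving → $1.80.
oats + strawberries with both tight: 3.067 servings and 0.4 servings → $2.30.
pasta + strawberries with both targets exact would need a negative amount; discard.
So the least-cost plan costs $1.52.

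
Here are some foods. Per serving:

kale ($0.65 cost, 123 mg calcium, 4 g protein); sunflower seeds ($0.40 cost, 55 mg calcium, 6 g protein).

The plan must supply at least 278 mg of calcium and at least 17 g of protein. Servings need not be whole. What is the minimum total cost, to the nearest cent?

$1.68

A basic optimal solution has at most two foods positive. Try each food alone and each pair with both targets met exactly.
kale only: max(278/123, 17/4) = 4.25 servings → $2.76.
sunflower seeds only: max(278/55, 17/6) = 5.055 servings → $2.02.
kale + sunflower seeds with both tight: 1.415 servings and 1.89 servings → $1.68.
The minimum over all feasible corners is $1.68.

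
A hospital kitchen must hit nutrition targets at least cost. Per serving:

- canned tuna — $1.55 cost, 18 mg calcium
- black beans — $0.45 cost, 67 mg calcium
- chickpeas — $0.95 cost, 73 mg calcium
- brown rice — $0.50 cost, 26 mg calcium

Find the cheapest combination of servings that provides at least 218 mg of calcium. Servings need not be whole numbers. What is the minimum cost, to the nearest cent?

Cost per mg of calcium: black beans $0.0067, chickpeas $0.0130, brown rice $0.0192, canned tuna $0.0861.
With no serving limits, use only black beans: 218 mg / 67 mg = 3.254 servings × $0.45 = $1.46.

$1.46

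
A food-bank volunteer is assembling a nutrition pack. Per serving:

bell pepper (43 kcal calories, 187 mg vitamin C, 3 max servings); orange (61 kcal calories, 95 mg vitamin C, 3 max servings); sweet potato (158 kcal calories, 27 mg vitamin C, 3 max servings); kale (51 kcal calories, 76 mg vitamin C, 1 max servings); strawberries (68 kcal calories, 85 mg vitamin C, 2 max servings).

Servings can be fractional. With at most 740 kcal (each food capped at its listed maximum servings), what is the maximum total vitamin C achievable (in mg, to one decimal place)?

Vitamin C per kcal: bell pepper 4.349, orange 1.557, kale 1.49, strawberries 1.25, sweet potato 0.1709.
Take 3 servings of bell pepper: uses 129 kcal, +561.0 mg vitamin C (running total 561.0 mg).
Take 3 servings of orange: uses 183 kcal, +285.0 mg vitamin C (running total 846.0 mg).
Take 1 serving of kale: uses 51 kcal, +76.0 mg vitamin C (running total 922.0 mg).
Take 2 servings of strawberries: uses 136 kcal, +170.0 mg vitamin C (running total 1092.0 mg).
Take 1.525 servings of sweet potato: uses 241 kcal, +41.2 mg vitamin C (running total 1133.2 mg).
Greedy by best ratio exhausts the calories allowance optimally: 1133.2 mg.

1133.2 mg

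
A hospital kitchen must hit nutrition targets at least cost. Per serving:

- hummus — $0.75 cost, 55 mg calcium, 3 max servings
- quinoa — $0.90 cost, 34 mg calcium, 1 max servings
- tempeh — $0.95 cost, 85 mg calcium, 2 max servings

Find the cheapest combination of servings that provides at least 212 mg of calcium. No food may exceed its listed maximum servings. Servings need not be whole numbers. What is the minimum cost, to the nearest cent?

Cost per mg of calcium: tempeh $0.0112, hummus $0.0136, quinoa $0.0265.
Take 2 servings of tempeh: +170.0 mg calcium for $1.90 (total $1.90, still need 42.0 mg).
Take 0.7636 servings of hummus: +42.0 mg calcium for $0.57 (total $2.47, still need 0.0 mg).
Greedy by cheapest-per-mg is optimal for a single linear constraint, so the minimum cost is $2.47.

$2.47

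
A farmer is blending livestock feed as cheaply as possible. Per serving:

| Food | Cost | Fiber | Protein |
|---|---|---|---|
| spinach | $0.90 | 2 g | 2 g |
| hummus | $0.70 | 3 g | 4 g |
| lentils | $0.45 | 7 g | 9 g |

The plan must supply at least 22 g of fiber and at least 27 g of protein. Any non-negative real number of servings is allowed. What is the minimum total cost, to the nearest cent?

$1.41

The cheapest plan sits at a corner of the feasible region — with two constraints it uses at most two foods.
spinach only: max(22/2, 27/2) = 13.5 servings → $12.15.
hummus only: max(22/3, 27/4) = 7.333 servings → $5.13.
lentils only: max(22/7, 27/9) = 3.143 servings → $1.41.
spinach + hummus with both tight: 3.5 servings and 5 servings → $6.65.
spinach + lentils with both tight: 2.25 servings and 2.5 servings → $3.15.
hummus + lentils: the both-tight solution has a negative serving — not a feasible corner.
The minimum over all feasible corners is $1.41.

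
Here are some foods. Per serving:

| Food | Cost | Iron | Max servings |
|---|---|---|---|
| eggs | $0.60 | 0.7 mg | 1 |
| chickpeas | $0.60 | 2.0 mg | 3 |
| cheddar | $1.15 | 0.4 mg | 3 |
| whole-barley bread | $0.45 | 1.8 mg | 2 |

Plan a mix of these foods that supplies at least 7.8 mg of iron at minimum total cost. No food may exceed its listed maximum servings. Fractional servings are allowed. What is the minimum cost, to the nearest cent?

Cost per mg of iron: whole-barley bread $0.2500, chickpeas $0.3000, eggs $0.8571, cheddar $2.8750.
Take 2 servings of whole-barley bread: +3.6 mg iron for $0.90 (total $0.90, still need 4.2 mg).
Take 2.1 servings of chickpeas: +4.2 mg iron for $1.26 (total $2.16, still need 0.0 mg).
Filling from the cheapest source first is optimal under one linear minimum: $2.16.

$2.16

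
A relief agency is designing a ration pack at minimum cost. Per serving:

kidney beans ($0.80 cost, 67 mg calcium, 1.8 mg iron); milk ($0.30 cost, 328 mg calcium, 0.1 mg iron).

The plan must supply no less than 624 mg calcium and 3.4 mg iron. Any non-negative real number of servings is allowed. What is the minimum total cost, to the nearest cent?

$1.90

For a min-cost LP with two ≥-constraints, a basic feasible solution has at most two positive variables.
kidney beans only: max(624/67, 3.4/1.8) = 9.313 servings → $7.45.
milk only: max(624/328, 3.4/0.1) = 34 servings → $10.20.
kidney beans + milk with both tight: 1.804 servings and 1.534 servings → $1.90.
So the least-cost plan costs $1.90.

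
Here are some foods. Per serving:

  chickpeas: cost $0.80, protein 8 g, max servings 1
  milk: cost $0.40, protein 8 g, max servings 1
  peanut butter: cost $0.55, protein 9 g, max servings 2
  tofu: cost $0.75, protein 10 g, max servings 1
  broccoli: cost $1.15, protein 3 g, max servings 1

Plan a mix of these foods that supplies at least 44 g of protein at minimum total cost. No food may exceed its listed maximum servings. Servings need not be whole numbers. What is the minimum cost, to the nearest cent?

$3.05

Cost per g of protein: milk $0.0500, peanut butter $0.0611, tofu $0.0750, chickpeas $0.1000, broccoli $0.3833.
Take 1 serving of milk: +8.0 g protein for $0.40 (total $0.40, still need 36.0 g).
Take 2 servings of peanut butter: +18.0 g protein for $1.10 (total $1.50, still need 18.0 g).
Take 1 serving of tofu: +10.0 g protein for $0.75 (total $2.25, still need 8.0 g).
Take 1 serving of chickpeas: +8.0 g protein for $0.80 (total $3.05, still need 0.0 g).
Greedy by cheapest-per-g is optimal for a single linear constraint, so the minimum cost is $3.05.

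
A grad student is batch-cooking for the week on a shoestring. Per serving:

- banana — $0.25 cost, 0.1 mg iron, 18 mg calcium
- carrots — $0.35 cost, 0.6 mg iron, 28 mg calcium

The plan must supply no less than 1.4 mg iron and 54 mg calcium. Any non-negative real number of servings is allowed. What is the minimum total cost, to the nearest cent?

$0.82

Compare the cost at each extreme point of the feasible region.
banana only: max(1.4/0.1, 54/18) = 14 servings → $3.50.
carrots only: max(1.4/0.6, 54/28) = 2.333 servings → $0.82.
banana + carrots: the both-tight solution has a negative serving — not a feasible corner.
Cheapest feasible corner: $0.82.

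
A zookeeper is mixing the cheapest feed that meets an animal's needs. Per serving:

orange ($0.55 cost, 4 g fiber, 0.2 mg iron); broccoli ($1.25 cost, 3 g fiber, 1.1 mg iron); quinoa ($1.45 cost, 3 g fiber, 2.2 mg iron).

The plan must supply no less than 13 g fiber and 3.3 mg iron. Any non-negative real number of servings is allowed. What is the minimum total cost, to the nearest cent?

Two binding constraints pin down two serving amounts, so the optimal mix uses at most two foods. The candidates are each food alone (scaled to the tighter of fiber/iron) and each pair with both constraints tight.
orange only: max(13/4, 3.3/0.2) = 16.5 servings → $9.07.
broccoli only: max(13/3, 3.3/1.1) = 4.333 servings → $5.42.
quinoa only: max(13/3, 3.3/2.2) = 4.333 servings → $6.28.
orange + broccoli with both tight: 1.158 servings and 2.789 servings → $4.12.
orange + quinoa with both tight: 2.28 servings and 1.293 servings → $3.13.
broccoli + quinoa: intersection lies outside the first quadrant.
The minimum over all feasible corners is $3.13.

$3.13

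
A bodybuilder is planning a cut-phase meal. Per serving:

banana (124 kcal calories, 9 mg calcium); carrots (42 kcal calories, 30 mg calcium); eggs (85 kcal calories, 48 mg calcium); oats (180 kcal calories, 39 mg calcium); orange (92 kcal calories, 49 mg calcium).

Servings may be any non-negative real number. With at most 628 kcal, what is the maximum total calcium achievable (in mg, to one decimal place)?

Calcium per kcal: carrots 0.7143, eggs 0.5647, orange 0.5326, oats 0.2167, banana 0.07258.
With no serving limits, spend the whole calories allowance on carrots: 628 kcal / 42 kcal × 30 mg = 448.6 mg.

448.6 mg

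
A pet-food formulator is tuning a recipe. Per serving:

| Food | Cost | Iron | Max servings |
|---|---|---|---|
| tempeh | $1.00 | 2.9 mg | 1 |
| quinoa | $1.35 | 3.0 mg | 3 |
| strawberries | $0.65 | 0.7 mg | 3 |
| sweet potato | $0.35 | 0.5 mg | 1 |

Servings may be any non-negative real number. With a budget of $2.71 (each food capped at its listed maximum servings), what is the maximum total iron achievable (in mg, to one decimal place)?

Iron per dollar: tempeh 2.9, quinoa 2.222, sweet potato 1.429, strawberries 1.077.
Take 1 serving of tempeh: spends $1.00, +2.9 mg iron (running total 2.9 mg).
Take 1.267 servings of quinoa: spends $1.71, +3.8 mg iron (running total 6.7 mg).
Greedy by best ratio exhausts the cost allowance optimally: 6.7 mg.

6.7 mg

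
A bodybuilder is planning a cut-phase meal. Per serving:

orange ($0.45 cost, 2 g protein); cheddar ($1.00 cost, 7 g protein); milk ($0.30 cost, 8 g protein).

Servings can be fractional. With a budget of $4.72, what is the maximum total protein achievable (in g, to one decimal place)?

Protein per dollar: milk 26.67, cheddar 7, orange 4.444.
With no serving limits, spend the whole cost allowance on milk: $4.72 / $0.30 × 8 g = 125.9 g.

125.9 g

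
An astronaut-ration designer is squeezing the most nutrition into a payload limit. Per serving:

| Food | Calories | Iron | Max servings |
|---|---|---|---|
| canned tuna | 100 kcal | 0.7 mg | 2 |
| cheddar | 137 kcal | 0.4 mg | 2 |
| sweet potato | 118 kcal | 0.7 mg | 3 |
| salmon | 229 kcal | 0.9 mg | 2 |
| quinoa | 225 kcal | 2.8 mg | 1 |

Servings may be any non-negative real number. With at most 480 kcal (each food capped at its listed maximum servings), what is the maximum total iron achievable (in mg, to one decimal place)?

Iron per kcal: quinoa 0.01244, canned tuna 0.007, sweet potato 0.005932, salmon 0.00393, cheddar 0.00292.
Take 1 serving of quinoa: uses 225 kcal, +2.8 mg iron (running total 2.8 mg).
Take 2 servings of canned tuna: uses 200 kcal, +1.4 mg iron (running total 4.2 mg).
Take 0.4661 servings of sweet potato: uses 55 kcal, +0.3 mg iron (running total 4.5 mg).
Greedy by best ratio exhausts the calories allowance optimally: 4.5 mg.

4.5 mg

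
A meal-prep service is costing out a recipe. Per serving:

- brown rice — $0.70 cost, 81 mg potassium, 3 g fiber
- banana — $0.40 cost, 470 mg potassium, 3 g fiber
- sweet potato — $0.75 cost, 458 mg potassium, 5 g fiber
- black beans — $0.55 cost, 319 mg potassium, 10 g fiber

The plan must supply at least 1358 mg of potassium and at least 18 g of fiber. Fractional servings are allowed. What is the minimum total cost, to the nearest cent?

$1.48

Compare the cost at each extreme point of the feasible region.
brown rice only: max(1358/81, 18/3) = 16.77 servings → $11.74.
banana only: max(1358/470, 18/3) = 6 servings → $2.40.
sweet potato only: max(1358/458, 18/5) = 3.6 servings → $2.70.
black beans only: max(1358/319, 18/10) = 4.257 servings → $2.34.
brown rice + banana with both tight: 3.758 servings and 2.242 servings → $3.53.
brown rice + sweet potato with both tight: 1.501 servings and 2.7 servings → $3.08.
brown rice + black beans: intersection lies outside the first quadrant.
banana + sweet potato: the both-tight solution has a negative serving — not a feasible corner.
banana + black beans with both tight: 2.094 servings and 1.172 servings → $1.48.
sweet potato + black beans with both tight: 2.626 servings and 0.4871 servings → $2.24.
So the least-cost plan costs $1.48.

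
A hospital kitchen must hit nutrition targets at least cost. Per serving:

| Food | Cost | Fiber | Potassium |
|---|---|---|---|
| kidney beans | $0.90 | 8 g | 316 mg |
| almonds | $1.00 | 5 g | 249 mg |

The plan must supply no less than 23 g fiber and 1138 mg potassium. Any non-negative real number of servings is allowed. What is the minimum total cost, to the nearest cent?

$3.24

An LP optimum is at a vertex; with two nutrient constraints at most two foods are used. Check each candidate.
kidney beans only: max(23/8, 1138/316) = 3.601 servings → $3.24.
almonds only: max(23/5, 1138/249) = 4.6 servings → $4.60.
kidney beans + almonds with both tight: 0.08981 servings and 4.456 servings → $4.54.
The minimum over all feasible corners is $3.24.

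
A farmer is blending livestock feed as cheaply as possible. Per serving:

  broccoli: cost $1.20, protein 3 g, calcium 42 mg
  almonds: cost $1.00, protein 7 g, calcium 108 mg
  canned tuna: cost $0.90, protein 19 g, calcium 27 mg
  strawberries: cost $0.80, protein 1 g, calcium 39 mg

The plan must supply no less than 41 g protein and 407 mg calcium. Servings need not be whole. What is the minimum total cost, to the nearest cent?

$4.32

At the optimum either one food covers both requirements or two foods hit both targets exactly; no other combination can be cheaper.
broccoli only: max(41/3, 407/42) = 13.67 servings → $16.40.
almonds only: max(41/7, 407/108) = 5.857 servings → $5.86.
canned tuna only: max(41/19, 407/27) = 15.07 servings → $13.57.
strawberries only: max(41/1, 407/39) = 41 servings → $32.80.
broccoli + almonds: the both-tight solution has a negative serving — not a feasible corner.
broccoli + canned tuna with both tight: 9.241 servings and 0.6987 servings → $11.72.
broccoli + strawberries: intersection lies outside the first quadrant.
almonds + canned tuna with both tight: 3.557 servings and 0.8476 servings → $4.32.
almonds + strawberries with both targets exact would need a negative amount; discard.
canned tuna + strawberries with both tight: 1.669 servings and 9.28 servings → $8.93.
The minimum over all feasible corners is $4.32.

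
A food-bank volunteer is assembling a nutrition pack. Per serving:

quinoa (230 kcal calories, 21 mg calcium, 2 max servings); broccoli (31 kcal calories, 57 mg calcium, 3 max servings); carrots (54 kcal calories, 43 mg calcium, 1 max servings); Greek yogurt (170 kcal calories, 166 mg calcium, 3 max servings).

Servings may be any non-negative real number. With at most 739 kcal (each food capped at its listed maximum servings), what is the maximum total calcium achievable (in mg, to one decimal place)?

719.5 mg

Calcium per kcal: broccoli 1.839, Greek yogurt 0.9765, carrots 0.7963, quinoa 0.0913.
Take 3 servings of broccoli: uses 93 kcal, +171.0 mg calcium (running total 171.0 mg).
Take 3 servings of Greek yogurt: uses 510 kcal, +498.0 mg calcium (running total 669.0 mg).
Take 1 serving of carrots: uses 54 kcal, +43.0 mg calcium (running total 712.0 mg).
Take 0.3565 servings of quinoa: uses 82 kcal, +7.5 mg calcium (running total 719.5 mg).
Filling greedily by calcium-per-kcal is optimal for one linear limit, giving 719.5 mg.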